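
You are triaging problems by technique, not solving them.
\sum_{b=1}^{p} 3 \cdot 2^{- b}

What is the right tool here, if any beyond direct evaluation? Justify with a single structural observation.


Diagnosis: the geometric series formula — consecutive terms stand in a fixed index-free ratio — the geometric sum formula closes it.


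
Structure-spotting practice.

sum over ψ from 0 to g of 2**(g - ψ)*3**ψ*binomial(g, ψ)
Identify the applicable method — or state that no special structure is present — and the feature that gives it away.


Diagnosis: the binomial theorem — binomial coefficients against complementary powers of 3 and 2: recognize the binomial expansion and resum.


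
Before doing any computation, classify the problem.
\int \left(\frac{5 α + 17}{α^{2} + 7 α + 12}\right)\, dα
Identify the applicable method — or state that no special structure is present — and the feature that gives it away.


Best approach: partial fractions — the factorization of α^{2} + 7 α + 12 is the whole battle; after it, each term is a table integral.


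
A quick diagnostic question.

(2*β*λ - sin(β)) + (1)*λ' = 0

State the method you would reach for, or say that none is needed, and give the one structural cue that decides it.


Best approach: a linear integrating factor — λ enters only linearly with coefficient 2*β; multiply by exp of the integral of 2*β and the left side becomes one derivative.


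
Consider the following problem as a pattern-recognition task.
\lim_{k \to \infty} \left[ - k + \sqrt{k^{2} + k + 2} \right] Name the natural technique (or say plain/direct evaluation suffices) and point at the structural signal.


Diagnosis: conjugate multiplication — the difference \sqrt{k^{2} + k + 2} - k is an ∞ − ∞ stalemate; its conjugate partner breaks the tie.


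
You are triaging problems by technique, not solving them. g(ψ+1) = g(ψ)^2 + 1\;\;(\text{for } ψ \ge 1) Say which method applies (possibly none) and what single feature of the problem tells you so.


Method: no special technique — no ansatz, no master substitution, no summation factor survives the nonlinearity here.


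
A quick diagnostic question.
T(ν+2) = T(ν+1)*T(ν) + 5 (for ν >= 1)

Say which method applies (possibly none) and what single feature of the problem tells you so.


Diagnosis: no special technique — the recurrence is nonlinear in the sequence terms; no linear-recurrence method fits it as written — one iterates or studies it directly.


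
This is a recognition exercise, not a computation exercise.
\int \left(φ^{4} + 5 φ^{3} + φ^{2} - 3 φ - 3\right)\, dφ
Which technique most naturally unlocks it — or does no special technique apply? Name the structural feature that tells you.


Verdict: no special technique — scan for structure and find none: constant multiples of powers of φ, integrate directly.


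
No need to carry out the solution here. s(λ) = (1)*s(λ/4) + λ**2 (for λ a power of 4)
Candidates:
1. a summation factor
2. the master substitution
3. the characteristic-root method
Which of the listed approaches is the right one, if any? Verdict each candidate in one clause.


Best approach: the master substitution — a divide-and-conquer shape: argument λ/4, so change variables with λ = 4^m and solve the linear version.
- a summation factor — the recursion divides its index rather than shifting it — there is no previous-term chain for a summation factor to telescope.
- the master substitution: applies; the problem has the shape this method handles.
- the characteristic-root method: the recursion divides its index rather than shifting it — outside the constant-shift family the root method covers.


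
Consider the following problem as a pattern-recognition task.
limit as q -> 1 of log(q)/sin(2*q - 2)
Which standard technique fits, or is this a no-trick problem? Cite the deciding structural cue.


Diagnosis: l'Hôpital's rule (0/0) — numerator and denominator both vanish at 1 — a genuine 0/0 form, which is exactly when l'Hôpital applies. A local series expansion at the point resolves it as well; the rule is the packaged version of that step.


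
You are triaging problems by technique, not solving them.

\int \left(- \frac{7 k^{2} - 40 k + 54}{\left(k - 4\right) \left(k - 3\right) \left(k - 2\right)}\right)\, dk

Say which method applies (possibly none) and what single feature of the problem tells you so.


Verdict: partial fractions — the bottom factors while the top stays lower-degree — split into simple fractions and integrate piece by piece.


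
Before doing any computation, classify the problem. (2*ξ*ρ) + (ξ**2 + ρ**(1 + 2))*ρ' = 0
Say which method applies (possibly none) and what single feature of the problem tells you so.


Technique: the exact-equation method — because the two cross partials coincide, the form is conservative as written — recover its potential in (ξ, ρ).


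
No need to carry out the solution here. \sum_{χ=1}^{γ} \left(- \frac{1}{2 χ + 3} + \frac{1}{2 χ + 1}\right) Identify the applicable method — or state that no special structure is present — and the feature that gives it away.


Best approach: telescoping — the piece each term subtracts is \frac{1}{2 χ + 1} advanced by one index, and it reappears with a plus sign leading the following term — the sum collapses to its boundary terms.


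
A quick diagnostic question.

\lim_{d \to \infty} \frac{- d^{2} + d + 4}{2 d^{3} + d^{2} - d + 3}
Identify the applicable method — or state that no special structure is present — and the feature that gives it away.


Verdict: dominant-term comparison — growth-rate triage: the leading powers of d decide the limit, everything else is noise. Viewed as a single quotient this is an ∞/∞ form — an at-infinity application of l'Hôpital's rule would also resolve it; comparing leading growth reads the answer without differentiating.


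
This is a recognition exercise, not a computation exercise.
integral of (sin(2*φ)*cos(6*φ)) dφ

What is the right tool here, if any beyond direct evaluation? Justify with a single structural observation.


Technique: a trigonometric identity — the identity turns sin(2*φ)*cos(6*φ) into two lone cosines/sines, each trivially integrable.


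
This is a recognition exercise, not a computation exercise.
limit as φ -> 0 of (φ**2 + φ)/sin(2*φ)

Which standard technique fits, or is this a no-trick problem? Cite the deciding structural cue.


Verdict: l'Hôpital's rule (0/0) — substituting 0 gives 0 over 0; differentiate top and bottom once and re-evaluate. A first-order expansion at the point is an equally standard path; the rule packages it.


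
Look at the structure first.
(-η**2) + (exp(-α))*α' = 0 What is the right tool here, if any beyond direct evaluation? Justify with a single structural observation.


Verdict: separation of variables — solved for the derivative, the right side splits multiplicatively into a function of each variable alone — divide and integrate each side. One could also solve this as an exact equation; with each coefficient in its own variable, separating is the same work with fewer steps.


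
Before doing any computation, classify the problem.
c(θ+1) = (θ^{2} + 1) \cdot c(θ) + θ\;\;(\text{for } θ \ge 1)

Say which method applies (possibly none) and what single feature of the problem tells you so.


Verdict: a summation factor — an index-dependent multiplier θ^{2} + 1 rules out characteristic roots; a summation factor converts it to a pure difference.


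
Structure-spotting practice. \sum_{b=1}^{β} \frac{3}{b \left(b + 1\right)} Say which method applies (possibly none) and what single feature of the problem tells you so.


Verdict: telescoping — rewrite \frac{3}{b \left(b + 1\right)} as simple fractions and successive terms eat each other — only the edges survive.


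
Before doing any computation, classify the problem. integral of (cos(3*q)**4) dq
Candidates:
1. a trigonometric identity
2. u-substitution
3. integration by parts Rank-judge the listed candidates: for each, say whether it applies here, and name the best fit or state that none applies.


Method: a trigonometric identity — the even exponent on cos(3*q)**4 signals one move: rewrite via cos of the doubled angle.
- a trigonometric identity: applicable, and directly so.
- u-substitution — no subexpression of the integrand serves as a whole-integral substitution inner — individual terms may offer their own, but none carries its derivative as a factor of the full integrand; a working change of variable would have to be constructed from outside the expression.
- integration by parts: not the fit here: there is no polynomial factor to ladder down — parts can still close the trigonometric product by recursion, though the identity rewrite is the direct route.


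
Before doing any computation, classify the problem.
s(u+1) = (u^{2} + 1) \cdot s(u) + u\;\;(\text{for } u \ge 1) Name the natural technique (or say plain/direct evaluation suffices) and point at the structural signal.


Verdict: a summation factor — with the index-dependent coefficient u^{2} + 1, dividing by the cumulative product turns the left side into a pure difference.


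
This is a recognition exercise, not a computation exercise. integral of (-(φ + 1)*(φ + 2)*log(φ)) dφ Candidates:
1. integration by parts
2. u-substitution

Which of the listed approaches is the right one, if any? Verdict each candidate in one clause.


Diagnosis: integration by parts — take log(φ) as the piece to differentiate: what remains is a power-rule integral in disguise.
- integration by parts — yes — fits the structure here.
- u-substitution — no subexpression of the integrand serves as a whole-integral substitution inner — individual terms may offer their own, but none carries its derivative as a factor of the full integrand; a working change of variable would have to be constructed from outside the expression.


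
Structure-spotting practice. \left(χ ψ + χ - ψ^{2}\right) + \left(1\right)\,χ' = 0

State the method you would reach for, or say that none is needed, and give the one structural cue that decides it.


Diagnosis: a linear integrating factor — linear in the unknown with genuine forcing: multiply through by the exponential of the integrated coefficient and the left side closes into one derivative.


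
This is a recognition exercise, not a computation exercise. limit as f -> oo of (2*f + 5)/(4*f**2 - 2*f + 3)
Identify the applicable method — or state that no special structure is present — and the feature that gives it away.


Best approach: dominant-term comparison — divide through by the highest power of f; every lower-order term dies and the dominant terms decide the limit. As a single quotient, the ∞/∞ shape would yield to repeated differentiation as well — the growth comparison gets there in one look.


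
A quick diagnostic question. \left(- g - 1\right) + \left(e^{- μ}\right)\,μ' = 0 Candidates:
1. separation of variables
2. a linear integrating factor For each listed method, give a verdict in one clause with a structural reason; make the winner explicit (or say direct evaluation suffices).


Verdict: separation of variables — one side of the product carries the independent variable, the other the unknown — the textbook separation shape.
- separation of variables: applies; the problem has the shape this method handles.
- a linear integrating factor: the unknown enters nonlinearly (through a power, a denominator, or a transcendental function), which the linear integrating-factor recipe cannot absorb as-is — any repair would come from a preliminary substitution, not the factor.


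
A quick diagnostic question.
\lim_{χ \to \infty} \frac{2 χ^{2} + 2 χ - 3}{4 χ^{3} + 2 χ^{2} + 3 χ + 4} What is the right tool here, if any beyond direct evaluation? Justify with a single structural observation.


Diagnosis: dominant-term comparison — growth-rate triage: the leading powers of χ decide the limit, everything else is noise. Viewed as a single quotient this is an ∞/∞ form — an at-infinity application of l'Hôpital's rule would also resolve it; comparing leading growth reads the answer without differentiating.


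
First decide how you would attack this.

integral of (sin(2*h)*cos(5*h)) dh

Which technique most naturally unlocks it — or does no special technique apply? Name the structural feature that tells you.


Method: a trigonometric identity — two sinusoids at different rates multiply in sin(2*h)*cos(5*h); the product-to-sum identity uncouples them.


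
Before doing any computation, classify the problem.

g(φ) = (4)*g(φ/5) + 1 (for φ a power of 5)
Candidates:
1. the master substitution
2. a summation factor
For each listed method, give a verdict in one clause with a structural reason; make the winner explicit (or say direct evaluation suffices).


Diagnosis: the master substitution — the argument φ/5 divides the index by 5; the standard φ = 5^m substitution converts it to a constant-shift recurrence.
- the master substitution: a fit — the right tool for this form.
- a summation factor — a divided-index call is outside the fixed-shift first-order family a summation factor normalizes.


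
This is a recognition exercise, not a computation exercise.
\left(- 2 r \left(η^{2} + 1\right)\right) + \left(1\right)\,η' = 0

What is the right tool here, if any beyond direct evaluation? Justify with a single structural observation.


Diagnosis: separation of variables — one side of the product carries the independent variable, the other the unknown — the textbook separation shape.


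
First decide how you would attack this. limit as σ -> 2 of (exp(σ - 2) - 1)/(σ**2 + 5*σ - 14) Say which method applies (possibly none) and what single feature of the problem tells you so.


Best approach: l'Hôpital's rule (0/0) — plug in 2: top and bottom both hit zero, so differentiate each and retry. The standard small-argument limits would also carry it; the rule is the systematic route.


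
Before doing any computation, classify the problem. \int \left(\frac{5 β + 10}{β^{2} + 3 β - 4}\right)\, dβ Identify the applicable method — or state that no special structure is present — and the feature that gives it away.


Technique: partial fractions — the factorization of β^{2} + 3 β - 4 is the whole battle; after it, each term is a table integral.


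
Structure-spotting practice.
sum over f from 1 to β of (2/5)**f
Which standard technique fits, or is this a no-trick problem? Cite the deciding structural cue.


Method: the geometric series formula — each term is 2/5 times the previous one, so the geometric-series formula applies directly.


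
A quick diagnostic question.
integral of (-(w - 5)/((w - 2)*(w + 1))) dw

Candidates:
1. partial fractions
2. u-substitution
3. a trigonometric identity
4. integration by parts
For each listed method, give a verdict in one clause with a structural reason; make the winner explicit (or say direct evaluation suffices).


Best approach: partial fractions — the bottom factors while the top stays lower-degree — split into simple fractions and integrate piece by piece.
- partial fractions — yes, a natural case for it.
- u-substitution: no subexpression of the integrand pairs with its own derivative as a factor — individual terms may offer their own substitutions, but any change of variable covering the whole integral would have to be constructed from outside the expression.
- a trigonometric identity — there is no trigonometric structure at all — the integrand carries no sine or cosine to rewrite.
- integration by parts — the integrand does not split as a nonconstant polynomial times an exp, sine, cosine of a linear argument, or logarithm — no polynomial-kernel parts product to differentiate one side of.


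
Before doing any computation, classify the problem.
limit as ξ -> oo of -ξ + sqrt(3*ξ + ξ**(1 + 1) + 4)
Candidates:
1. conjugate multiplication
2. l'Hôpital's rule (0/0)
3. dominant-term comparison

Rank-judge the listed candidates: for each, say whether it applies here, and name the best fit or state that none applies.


Best approach: conjugate multiplication — both pieces blow up but their difference is finite; the conjugate trick rationalizes sqrt(3*ξ + ξ**(1 + 1) + 4) - ξ.
- conjugate multiplication: a fit — the right tool for this form.
- l'Hôpital's rule (0/0) — substitution produces ∞ − ∞ rather than a vanishing quotient; the rule needs a 0/0 ratio to act on.
- dominant-term comparison — no ranking of term growth rates resolves the limit here.


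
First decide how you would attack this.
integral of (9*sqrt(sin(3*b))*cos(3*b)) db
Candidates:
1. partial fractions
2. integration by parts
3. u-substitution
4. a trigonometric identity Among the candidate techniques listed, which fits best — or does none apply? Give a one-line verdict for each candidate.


Verdict: u-substitution — structure check: outer function, inner expression sin(3*b), inner derivative as a factor — the classic u = sin(3*b) pattern.
- partial fractions: there is no rational-function structure to decompose.
- integration by parts — there is no nonconstant-polynomial-times-kernel split with an exp, sine, cosine (degree-1 argument), or logarithm partner.
- u-substitution: yes — fits the structure here.
- a trigonometric identity — the trigonometric factor has no even power to reduce and no cross-frequency product to convert — the standard power-reduction and product-to-sum identities do not engage it.


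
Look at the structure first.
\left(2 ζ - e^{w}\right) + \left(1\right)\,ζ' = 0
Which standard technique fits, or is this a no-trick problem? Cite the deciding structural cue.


Verdict: a linear integrating factor — first power of ζ, nonzero forcing: the integrating-factor recipe applies verbatim with p = 2.


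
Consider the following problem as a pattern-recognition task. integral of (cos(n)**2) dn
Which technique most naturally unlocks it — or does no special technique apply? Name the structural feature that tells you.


Verdict: a trigonometric identity — cos(n)**2 calls for power reduction: rewrite via double angles before any antiderivative is attempted.


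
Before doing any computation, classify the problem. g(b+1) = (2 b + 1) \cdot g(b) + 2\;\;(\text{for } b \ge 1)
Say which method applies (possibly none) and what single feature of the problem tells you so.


Technique: a summation factor — first-order linear but the coefficient 2 b + 1 moves with the index — divide by the cumulative product and telescope.


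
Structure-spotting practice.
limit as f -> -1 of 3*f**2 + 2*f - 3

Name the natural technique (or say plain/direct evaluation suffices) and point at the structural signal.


Technique: no special technique — the expression is continuous at -1 — substitute and evaluate; no indeterminate form appears.


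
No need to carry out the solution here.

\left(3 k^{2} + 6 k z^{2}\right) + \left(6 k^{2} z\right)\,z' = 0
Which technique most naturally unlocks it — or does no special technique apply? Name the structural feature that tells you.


Method: the exact-equation method — the compatibility test passes: the z-derivative of 3 k^{2} + 6 k z^{2} matches the k-derivative of 6 k^{2} z, so integrate a potential.


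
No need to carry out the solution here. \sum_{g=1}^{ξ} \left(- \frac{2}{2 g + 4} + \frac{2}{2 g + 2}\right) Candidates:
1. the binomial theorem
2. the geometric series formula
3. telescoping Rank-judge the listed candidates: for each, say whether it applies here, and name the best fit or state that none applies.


Method: telescoping — difference-of-shifts structure (each term adds \frac{2}{2 g + 2}, then subtracts its one-index-advanced value, which the following term adds back) leaves only the first and last pieces standing.
- the binomial theorem — the summand does not match any term pattern of an expanded binomial power.
- the geometric series formula — the term-to-term ratio drifts with the index — the one thing the geometric formula cannot absorb.
- telescoping: applies; the problem has the shape this method handles.


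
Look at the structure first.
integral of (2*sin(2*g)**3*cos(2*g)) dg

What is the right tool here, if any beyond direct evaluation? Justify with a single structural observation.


Best approach: u-substitution — collected, the integrand has one factor that is, up to a constant, the derivative of an inner expression the rest depends on — substitute for that inner expression.


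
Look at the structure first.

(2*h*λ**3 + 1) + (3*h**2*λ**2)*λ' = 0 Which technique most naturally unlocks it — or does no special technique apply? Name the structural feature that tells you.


Technique: the exact-equation method — take the mixed partials of 2*h*λ**3 + 1 and 3*h**2*λ**2: they are equal, which certifies an exact differential.


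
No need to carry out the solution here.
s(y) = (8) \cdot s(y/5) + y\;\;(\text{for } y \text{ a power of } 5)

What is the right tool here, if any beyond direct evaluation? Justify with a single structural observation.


Diagnosis: the master substitution — the argument shrinks by the factor 5, so measure the index on a logarithmic scale and the recursion becomes a shift.


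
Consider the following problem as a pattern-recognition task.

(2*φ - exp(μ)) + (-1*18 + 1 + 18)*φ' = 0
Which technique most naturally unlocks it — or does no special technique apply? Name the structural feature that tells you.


Technique: a linear integrating factor — φ enters only linearly with coefficient 2; multiply by exp of the integral of 2 and the left side becomes one derivative.


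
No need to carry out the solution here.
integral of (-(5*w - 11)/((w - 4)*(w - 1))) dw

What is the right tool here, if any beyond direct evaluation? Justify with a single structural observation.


Diagnosis: partial fractions — the bottom factors while the top stays lower-degree — split into simple fractions and integrate piece by piece.


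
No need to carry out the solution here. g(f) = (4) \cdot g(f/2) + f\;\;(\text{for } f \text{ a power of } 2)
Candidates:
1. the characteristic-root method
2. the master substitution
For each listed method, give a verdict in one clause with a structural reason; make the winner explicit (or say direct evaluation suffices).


Verdict: the master substitution — the argument contracts 2-fold per step: reindex f exponentially and solve the linear recurrence in the new index.
- the characteristic-root method: a divided-index call is not the fixed-shift linear shape that characteristic roots solve.
- the master substitution — yes, a natural case for it.


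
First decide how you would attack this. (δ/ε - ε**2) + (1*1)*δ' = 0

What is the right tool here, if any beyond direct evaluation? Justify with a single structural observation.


Method: a linear integrating factor — the unknown enters only to the first power against a nonzero forcing term — the integrating-factor template applies directly.


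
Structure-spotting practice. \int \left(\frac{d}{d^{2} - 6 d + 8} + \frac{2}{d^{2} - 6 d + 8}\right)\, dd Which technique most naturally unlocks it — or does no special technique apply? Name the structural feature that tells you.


Best approach: partial fractions — the bottom, d^{2} - 6 d + 8, comes apart into simple factors, and a proper rational function over split factors decomposes.


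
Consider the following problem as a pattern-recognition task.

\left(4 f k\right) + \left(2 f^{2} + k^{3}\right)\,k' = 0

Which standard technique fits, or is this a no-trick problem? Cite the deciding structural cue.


Verdict: the exact-equation method — d/dk of 4 f k equals d/df of 2 f^{2} + k^{3}: the form is a total differential of one potential — integrate it exactly.


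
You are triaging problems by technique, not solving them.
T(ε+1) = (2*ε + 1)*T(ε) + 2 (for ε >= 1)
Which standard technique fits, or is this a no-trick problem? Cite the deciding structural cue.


Technique: a summation factor — the coefficient 2*ε + 1 drifts with the index, so no fixed root exists; normalizing by the cumulative product telescopes it.


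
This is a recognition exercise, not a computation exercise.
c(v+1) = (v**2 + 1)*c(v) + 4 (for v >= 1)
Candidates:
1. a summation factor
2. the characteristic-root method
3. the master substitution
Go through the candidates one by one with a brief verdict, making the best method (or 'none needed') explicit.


Method: a summation factor — rescale the sequence by the product of the weights v**2 + 1 so far — the recurrence collapses to a plain running sum.
- a summation factor: applicable, and directly so.
- the characteristic-root method: the coefficients vary with the index, breaking the constant-coefficient structure the method needs.
- the master substitution: there is no divide-the-index recursive argument.


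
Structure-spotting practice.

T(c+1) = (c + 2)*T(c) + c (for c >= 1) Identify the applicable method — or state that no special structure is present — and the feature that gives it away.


Method: a summation factor — with the index-dependent coefficient c + 2, dividing by the cumulative product turns the left side into a pure difference.


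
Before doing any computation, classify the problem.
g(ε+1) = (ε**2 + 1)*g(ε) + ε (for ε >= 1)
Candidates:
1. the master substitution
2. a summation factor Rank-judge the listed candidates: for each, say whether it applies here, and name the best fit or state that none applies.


Best approach: a summation factor — with the index-dependent coefficient ε**2 + 1, dividing by the cumulative product turns the left side into a pure difference.
- the master substitution — the recursion shifts the index rather than dividing it.
- a summation factor: yes, a natural case for it.


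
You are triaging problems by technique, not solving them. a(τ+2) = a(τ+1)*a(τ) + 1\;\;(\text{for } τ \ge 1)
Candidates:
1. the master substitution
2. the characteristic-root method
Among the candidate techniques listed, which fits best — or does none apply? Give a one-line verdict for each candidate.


Diagnosis: no special technique — the update rule curves (it is not linear in the unknown sequence), so no superposition-based closed form attaches — iterate or study it directly.
- the master substitution — this is shift-type recursion, outside the divide-and-conquer template.
- the characteristic-root method: the recursion is nonlinear in the sequence values, so no linear-modes ansatz applies.


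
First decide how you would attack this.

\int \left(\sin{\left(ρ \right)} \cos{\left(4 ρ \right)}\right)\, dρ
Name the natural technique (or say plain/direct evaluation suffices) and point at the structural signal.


Diagnosis: a trigonometric identity — the product \sin{\left(ρ \right)} \cos{\left(4 ρ \right)} converts to a sum of single-frequency sinusoids via the product-to-sum identity.


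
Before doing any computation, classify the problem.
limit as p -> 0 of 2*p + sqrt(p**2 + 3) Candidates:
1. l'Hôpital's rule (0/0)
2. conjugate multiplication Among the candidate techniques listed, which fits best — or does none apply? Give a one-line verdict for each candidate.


Technique: no special technique — no denominator vanishes and nothing blows up at 0: direct substitution is the whole computation.
- l'Hôpital's rule (0/0): substituting the point gives a finite value outright — there is no indeterminate clash to repair.
- conjugate multiplication: there is no infinity-minus-infinity radical difference to rationalize.


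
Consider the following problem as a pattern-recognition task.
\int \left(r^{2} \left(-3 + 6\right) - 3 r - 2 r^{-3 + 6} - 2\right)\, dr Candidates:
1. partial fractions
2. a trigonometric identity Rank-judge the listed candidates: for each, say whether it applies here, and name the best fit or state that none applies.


Best approach: no special technique — nothing composite, nothing rational, nothing trigonometric — each constant-multiple power of r integrates by the power rule alone.
- partial fractions — there is no rational-function structure to decompose.
- a trigonometric identity: no sine or cosine appears, so there is nothing for a trigonometric identity to act on.


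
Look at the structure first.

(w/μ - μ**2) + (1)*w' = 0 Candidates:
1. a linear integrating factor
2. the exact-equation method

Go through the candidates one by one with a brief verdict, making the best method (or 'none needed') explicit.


Best approach: a linear integrating factor — linear in the unknown with genuine forcing: multiply through by the exponential of the integrated coefficient and the left side closes into one derivative.
- a linear integrating factor: applicable, and directly so.
- the exact-equation method — exactness fails on the nose — the mixed partials do not match.


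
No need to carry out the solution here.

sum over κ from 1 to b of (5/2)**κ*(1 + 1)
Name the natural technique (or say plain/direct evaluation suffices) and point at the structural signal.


Diagnosis: the geometric series formula — consecutive terms stand in a fixed index-free ratio — the geometric sum formula closes it.


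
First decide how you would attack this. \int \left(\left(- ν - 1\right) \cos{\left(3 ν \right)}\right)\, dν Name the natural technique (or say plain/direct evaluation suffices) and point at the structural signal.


Method: integration by parts — a polynomial factor - ν - 1 multiplies \cos{\left(3 ν \right)}; differentiating - ν - 1 lowers its degree while \cos{\left(3 ν \right)} integrates cleanly, so parts wins.


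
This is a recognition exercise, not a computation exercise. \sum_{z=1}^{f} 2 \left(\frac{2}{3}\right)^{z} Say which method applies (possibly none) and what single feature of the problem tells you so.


Diagnosis: the geometric series formula — each term is \frac{2}{3} times the previous one, so the geometric-series formula applies directly.


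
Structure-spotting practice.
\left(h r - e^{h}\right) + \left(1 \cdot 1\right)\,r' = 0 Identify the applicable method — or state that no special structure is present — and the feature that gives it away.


Method: a linear integrating factor — the equation is linear in r with coefficient h; multiplying by the integrating factor exp(∫h) makes the left side a perfect derivative.


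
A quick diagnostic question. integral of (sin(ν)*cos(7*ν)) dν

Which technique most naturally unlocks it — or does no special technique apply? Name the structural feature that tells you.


Technique: a trigonometric identity — the product sin(ν)*cos(7*ν) converts to a sum of single-frequency sinusoids via the product-to-sum identity.


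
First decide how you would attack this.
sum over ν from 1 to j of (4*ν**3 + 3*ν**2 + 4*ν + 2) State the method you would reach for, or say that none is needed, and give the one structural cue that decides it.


Diagnosis: no special technique — with only polynomial terms in ν present, the classical sum-of-powers identities are all you need.


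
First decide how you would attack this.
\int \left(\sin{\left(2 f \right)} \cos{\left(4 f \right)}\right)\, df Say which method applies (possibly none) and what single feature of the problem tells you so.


Best approach: a trigonometric identity — two different frequencies multiply in \sin{\left(2 f \right)} \cos{\left(4 f \right)}; the product-to-sum formula separates them.


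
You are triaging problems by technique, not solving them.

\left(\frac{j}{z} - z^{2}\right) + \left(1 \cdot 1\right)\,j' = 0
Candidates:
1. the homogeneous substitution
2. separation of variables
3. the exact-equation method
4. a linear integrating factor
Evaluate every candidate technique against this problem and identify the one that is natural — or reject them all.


Verdict: a linear integrating factor — linear in the unknown with genuine forcing: multiply through by the exponential of the integrated coefficient and the left side closes into one derivative.
- the homogeneous substitution — the slope is not a function of the ratio of the variables alone.
- separation of variables: the two dependences are entangled, not a clean product of one-variable pieces.
- the exact-equation method — no potential function has this form as its differential, as written.
- a linear integrating factor — a fit — the right tool for this form.


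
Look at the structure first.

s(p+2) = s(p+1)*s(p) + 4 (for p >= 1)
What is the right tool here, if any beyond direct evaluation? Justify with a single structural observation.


Best approach: no special technique — this one you iterate or analyze qualitatively: the nonlinearity defeats linear solution methods.


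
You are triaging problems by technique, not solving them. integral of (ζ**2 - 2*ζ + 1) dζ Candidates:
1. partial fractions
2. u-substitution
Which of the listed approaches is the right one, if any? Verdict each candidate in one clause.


Technique: no special technique — every term is a constant multiple of a power of ζ; term-wise power-rule integration needs no preliminary transformation.
- partial fractions — there is no rational-function structure to decompose.
- u-substitution: any workable substitution here is cosmetic — the integrand is already in directly integrable form.


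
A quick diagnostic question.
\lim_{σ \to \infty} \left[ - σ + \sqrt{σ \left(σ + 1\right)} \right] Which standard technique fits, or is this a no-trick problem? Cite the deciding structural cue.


Technique: conjugate multiplication — infinity minus infinity with a radical in play — multiply by the conjugate so the divergences of \sqrt{σ \left(σ + 1\right)} and σ annihilate.


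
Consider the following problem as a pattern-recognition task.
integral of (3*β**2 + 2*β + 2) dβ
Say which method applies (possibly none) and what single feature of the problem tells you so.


Technique: no special technique — nothing composite, nothing rational, nothing trigonometric — each constant-multiple power of β integrates by the power rule alone.


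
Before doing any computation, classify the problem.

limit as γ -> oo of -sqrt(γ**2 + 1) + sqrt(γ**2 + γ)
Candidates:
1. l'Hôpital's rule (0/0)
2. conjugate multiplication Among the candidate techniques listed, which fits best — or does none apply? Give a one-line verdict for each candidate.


Diagnosis: conjugate multiplication — an infinity-minus-infinity difference with a surviving radical — multiply by the conjugate to cancel the divergence.
- l'Hôpital's rule (0/0): no quotient structure at all: the clash is ∞ minus ∞, which rationalizing converts into a tractable ratio.
- conjugate multiplication: yes — fits the structure here.


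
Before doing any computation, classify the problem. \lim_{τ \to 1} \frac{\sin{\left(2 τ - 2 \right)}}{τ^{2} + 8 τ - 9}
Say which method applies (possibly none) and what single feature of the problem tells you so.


Diagnosis: l'Hôpital's rule (0/0) — numerator and denominator both vanish at 1 — a genuine 0/0 form, which is exactly when l'Hôpital applies. A local series expansion at the point resolves it as well; the rule is the packaged version of that step.


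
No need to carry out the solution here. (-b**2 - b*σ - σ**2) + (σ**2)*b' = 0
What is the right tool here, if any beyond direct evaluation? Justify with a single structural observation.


Verdict: the homogeneous substitution — solved for the derivative, the right side is unchanged under scaling σ and b together — it depends only on the ratio b/σ, so substitute a single ratio variable.


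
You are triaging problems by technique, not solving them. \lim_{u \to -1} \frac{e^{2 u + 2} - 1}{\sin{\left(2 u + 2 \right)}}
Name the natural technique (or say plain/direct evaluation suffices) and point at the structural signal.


Verdict: l'Hôpital's rule (0/0) — the 0/0 form at -1 is the signature situation for l'Hôpital's rule. Known elementary limits would finish this too — the rule just bypasses the case analysis.


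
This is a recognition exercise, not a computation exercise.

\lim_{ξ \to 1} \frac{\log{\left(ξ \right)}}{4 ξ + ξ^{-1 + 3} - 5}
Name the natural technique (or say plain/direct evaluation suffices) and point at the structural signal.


Method: l'Hôpital's rule (0/0) — substituting 1 gives 0 over 0; differentiate top and bottom once and re-evaluate. A local series expansion at the point resolves it as well; the rule is the packaged version of that step.


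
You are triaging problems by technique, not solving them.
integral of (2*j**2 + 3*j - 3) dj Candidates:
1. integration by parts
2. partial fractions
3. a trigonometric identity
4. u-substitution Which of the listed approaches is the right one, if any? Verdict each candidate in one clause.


Diagnosis: no special technique — nothing composite, nothing rational, nothing trigonometric — each constant-multiple power of j integrates by the power rule alone.
- integration by parts: splitting off a factor buys nothing — the integrand integrates directly without parts.
- partial fractions: the expression is not a ratio of polynomials that decomposes further.
- a trigonometric identity: there is no trigonometric structure at all — the integrand carries no sine or cosine to rewrite.
- u-substitution: no substitution does more than relabel what direct integration already handles.


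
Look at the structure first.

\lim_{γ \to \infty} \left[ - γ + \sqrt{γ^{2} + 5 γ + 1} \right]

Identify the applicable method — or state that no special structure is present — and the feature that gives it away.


Method: conjugate multiplication — this difference gives up after one conjugate multiplication — the radical structure cancels against its conjugate.


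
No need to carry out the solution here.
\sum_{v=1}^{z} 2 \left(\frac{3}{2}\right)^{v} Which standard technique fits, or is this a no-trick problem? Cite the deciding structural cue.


Technique: the geometric series formula — consecutive terms stand in a fixed index-free ratio — the geometric sum formula closes it.


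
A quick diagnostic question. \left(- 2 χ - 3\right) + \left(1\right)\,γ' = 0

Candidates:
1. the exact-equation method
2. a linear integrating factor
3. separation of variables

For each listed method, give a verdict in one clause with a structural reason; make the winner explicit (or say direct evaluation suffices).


Verdict: no special technique — solved for the derivative, γ never appears on the right — this is a direct integration in χ, not a differential-equations problem at heart.
- the exact-equation method: with the unknown absent from both coefficients, the cross-partial test holds emptily — nothing for the exact method to work on.
- a linear integrating factor: with the unknown absent the integrating factor is a formality; direct integration is the working structure.
- separation of variables — separation is only trivially available — with the unknown absent from the slope this is a direct integration, not a separation problem.


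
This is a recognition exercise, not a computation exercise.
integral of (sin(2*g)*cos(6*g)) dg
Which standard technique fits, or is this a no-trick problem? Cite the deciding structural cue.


Technique: a trigonometric identity — apply product-to-sum to sin(2*g)*cos(6*g): two clean single-angle terms replace one awkward product.


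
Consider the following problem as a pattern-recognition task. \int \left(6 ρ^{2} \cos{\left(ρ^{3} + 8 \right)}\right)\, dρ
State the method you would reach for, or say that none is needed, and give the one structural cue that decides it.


Best approach: u-substitution — the only nontrivial dependence routes through ρ^{3} + 8, whose derivative supplies the leftover factor up to a constant multiple — u = ρ^{3} + 8 flattens it.
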